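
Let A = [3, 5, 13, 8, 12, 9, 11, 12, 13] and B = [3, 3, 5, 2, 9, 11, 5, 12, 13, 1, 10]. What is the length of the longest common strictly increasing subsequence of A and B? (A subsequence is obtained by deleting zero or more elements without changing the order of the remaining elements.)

6

A longest common strictly increasing subsequence is 3, 5, 9, 11, 12, 13 (length 6); it appears in order in both A and B, and no longer such subsequence exists.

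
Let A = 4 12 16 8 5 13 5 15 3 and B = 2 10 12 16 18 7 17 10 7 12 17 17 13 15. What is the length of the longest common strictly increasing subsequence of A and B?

3

For each value that appears in both, track the longest common increasing run ending there.
The best achievable length is 3; one witness is 12, 13, 15 (A-positions 2,6,8, B-positions 3,13,14).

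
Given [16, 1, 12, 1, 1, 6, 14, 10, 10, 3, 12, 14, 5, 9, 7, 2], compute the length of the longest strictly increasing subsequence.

5

Let dp[i] be the longest increasing subsequence ending at position i. Then dp = [1, 1, 2, 1, 1, 2, 3, 3, 3, 2, 4, 5, 3, 4, 4, 2].
The maximum is 5; one witness is 1, 6, 10, 12, 14 at positions 2,6,8,11,12.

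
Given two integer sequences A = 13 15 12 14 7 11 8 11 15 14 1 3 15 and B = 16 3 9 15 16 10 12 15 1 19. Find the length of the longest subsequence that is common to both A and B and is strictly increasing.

2

For each value that appears in both, track the longest common increasing run ending there.
The best achievable length is 2; one witness is 3, 15 (A-positions 12,13, B-positions 2,4).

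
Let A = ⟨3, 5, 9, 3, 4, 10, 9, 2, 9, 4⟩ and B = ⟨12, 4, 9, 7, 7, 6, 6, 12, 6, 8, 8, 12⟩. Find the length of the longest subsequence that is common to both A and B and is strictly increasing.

For each value that appears in both, track the longest common increasing run ending there.
The best achievable length is 2; one witness is 4, 9 (A-positions 5,7, B-positions 2,3).

2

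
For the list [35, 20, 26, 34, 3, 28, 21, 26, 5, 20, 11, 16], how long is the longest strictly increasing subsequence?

4

Let dp[i] be the longest increasing subsequence ending at position i. Then dp = [1, 1, 2, 3, 1, 3, 2, 3, 2, 3, 3, 4].
The maximum is 4; one witness is 3, 5, 11, 16 at positions 5,9,11,12.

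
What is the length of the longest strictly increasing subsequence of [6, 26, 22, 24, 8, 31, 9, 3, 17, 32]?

Scanning left to right, the best length ending at each element is: 6→1, 26→2, 22→2, 24→3, 8→2, 31→4, 9→3, 3→1, 17→4, 32→5.
So the longest increasing subsequence has length 5, e.g. 6, 22, 24, 31, 32.

5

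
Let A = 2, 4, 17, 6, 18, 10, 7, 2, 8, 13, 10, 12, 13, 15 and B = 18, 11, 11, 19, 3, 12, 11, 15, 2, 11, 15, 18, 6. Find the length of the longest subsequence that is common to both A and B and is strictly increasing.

2

A longest common strictly increasing subsequence is 12, 15 (length 2); it appears in order in both A and B, and no longer such subsequence exists.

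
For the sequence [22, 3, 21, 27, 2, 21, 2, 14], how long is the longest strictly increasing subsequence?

Let dp[i] be the longest increasing subsequence ending at position i. Then dp = [1, 1, 2, 3, 1, 2, 1, 2].
The maximum is 3; one witness is 3, 21, 27 at positions 2,3,4.

3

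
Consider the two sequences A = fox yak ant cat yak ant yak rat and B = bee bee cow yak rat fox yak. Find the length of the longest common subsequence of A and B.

A longest common subsequence is fox, yak (length 2); the LCS DP confirms no longer common subsequence exists.

2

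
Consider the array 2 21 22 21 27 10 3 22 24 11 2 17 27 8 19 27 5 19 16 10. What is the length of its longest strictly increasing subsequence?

6

Scanning left to right, the best length ending at each element is: 2→1, 21→2, 22→3, 21→2, 27→4, 10→2, 3→2, 22→3, 24→4, 11→3, 2→1, 17→4, 27→5, 8→3, 19→5, 27→6, 5→3, 19→5, 16→4, 10→4.
So the longest increasing subsequence has length 6, e.g. 2, 10, 11, 17, 19, 27.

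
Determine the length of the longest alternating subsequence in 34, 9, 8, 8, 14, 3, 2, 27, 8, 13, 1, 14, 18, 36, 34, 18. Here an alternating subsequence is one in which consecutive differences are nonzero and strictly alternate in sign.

Track the best alternating length ending on an up-step vs a down-step at each position: up/down = 1/1, 1/2, 1/2, 1/2, 3/2, 1/4, 1/4, 5/2, 5/6, 7/6, 1/8, 9/6, 9/6, 9/1, 9/10, 9/10.
The maximum over both is 10; one such subsequence is 34, 9, 14, 3, 27, 8, 13, 1, 36, 34.

10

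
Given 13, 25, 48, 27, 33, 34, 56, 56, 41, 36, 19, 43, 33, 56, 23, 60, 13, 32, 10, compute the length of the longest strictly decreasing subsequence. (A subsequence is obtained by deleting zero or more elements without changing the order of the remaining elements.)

7

One longest decreasing subsequence is 48, 41, 36, 33, 23, 13, 10 (positions 3,9,10,13,15,17,19), of length 7; no longer one exists.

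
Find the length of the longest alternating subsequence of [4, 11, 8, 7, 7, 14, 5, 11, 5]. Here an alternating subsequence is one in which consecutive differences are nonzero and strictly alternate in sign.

A longest alternating subsequence is 4, 11, 8, 14, 5, 11, 5 (positions 1,2,3,6,7,8,9); its 6 consecutive differences strictly alternate in sign, and length 7 is optimal.

7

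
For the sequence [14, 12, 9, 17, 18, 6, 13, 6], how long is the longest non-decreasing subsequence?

Let dp[i] be the longest non-decreasing subsequence ending at position i. Then dp = [1, 1, 1, 2, 3, 1, 2, 2].
The maximum is 3; one witness is 14, 17, 18 at positions 1,4,5.

3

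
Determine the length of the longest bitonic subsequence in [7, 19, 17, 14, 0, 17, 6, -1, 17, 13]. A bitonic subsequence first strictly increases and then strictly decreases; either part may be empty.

One longest bitonic subsequence is 7, 19, 17, 14, 6, -1 (positions 1,2,3,4,7,8): it rises to 19 then falls. Length 6 is optimal.

6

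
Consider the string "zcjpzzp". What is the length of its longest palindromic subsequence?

4

Using dp[i][j] = 2 + dp[i+1][j−1] if the ends match, else max(dp[i+1][j], dp[i][j−1]):
dp[1][7] = 4. A witness is pzzp at positions 4,5,6,7.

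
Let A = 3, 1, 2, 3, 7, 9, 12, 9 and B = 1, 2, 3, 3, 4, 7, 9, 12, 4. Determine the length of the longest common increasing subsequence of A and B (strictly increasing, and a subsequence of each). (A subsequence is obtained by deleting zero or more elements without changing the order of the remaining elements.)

6

A longest common strictly increasing subsequence is 1, 2, 3, 7, 9, 12 (length 6); it appears in order in both A and B, and no longer such subsequence exists.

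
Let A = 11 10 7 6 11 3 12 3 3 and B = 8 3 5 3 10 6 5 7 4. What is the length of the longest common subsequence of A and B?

2

A longest common subsequence is 10, 7 (length 2); the LCS DP confirms no longer common subsequence exists.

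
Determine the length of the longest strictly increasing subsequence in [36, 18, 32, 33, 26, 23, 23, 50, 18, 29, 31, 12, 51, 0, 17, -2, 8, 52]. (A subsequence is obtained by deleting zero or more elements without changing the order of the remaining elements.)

6

Let dp[i] be the longest increasing subsequence ending at position i. Then dp = [1, 1, 2, 3, 2, 2, 2, 4, 1, 3, 4, 1, 5, 1, 2, 1, 2, 6].
The maximum is 6; one witness is 18, 32, 33, 50, 51, 52 at positions 2,3,4,8,13,18.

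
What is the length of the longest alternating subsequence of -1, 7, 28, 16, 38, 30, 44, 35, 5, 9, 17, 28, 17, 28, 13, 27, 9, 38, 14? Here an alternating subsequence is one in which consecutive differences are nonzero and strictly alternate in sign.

15

Track the best alternating length ending on an up-step vs a down-step at each position: up/down = 1/1, 2/1, 2/1, 2/3, 4/1, 4/5, 6/1, 6/7, 2/7, 8/7, 8/7, 8/7, 8/9, 10/7, 8/11, 12/11, 8/13, 14/7, 14/15.
The maximum over both is 15; one such subsequence is -1, 28, 16, 38, 30, 44, 5, 28, 17, 28, 13, 27, 9, 38, 14.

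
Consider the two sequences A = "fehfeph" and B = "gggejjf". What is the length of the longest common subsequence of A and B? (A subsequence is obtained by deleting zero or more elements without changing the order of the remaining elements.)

2

Backtracking the LCS table gives one alignment: e (A2,B4) → f (A4,B7).
So the longest common subsequence has length 2.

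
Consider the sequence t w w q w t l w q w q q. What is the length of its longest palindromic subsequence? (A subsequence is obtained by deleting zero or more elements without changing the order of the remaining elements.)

Using dp[i][j] = 2 + dp[i+1][j−1] if the ends match, else max(dp[i+1][j], dp[i][j−1]):
dp[1][12] = 7. A witness is wqwlwqw at positions 3,4,5,7,8,9,10.

7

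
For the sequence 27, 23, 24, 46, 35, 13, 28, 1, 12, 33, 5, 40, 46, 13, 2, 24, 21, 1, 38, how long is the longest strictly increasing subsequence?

Let dp[i] be the longest increasing subsequence ending at position i. Then dp = [1, 1, 2, 3, 3, 1, 3, 1, 2, 4, 2, 5, 6, 3, 2, 4, 4, 1, 5].
The maximum is 6; one witness is 23, 24, 28, 33, 40, 46 at positions 2,3,7,10,12,13.

6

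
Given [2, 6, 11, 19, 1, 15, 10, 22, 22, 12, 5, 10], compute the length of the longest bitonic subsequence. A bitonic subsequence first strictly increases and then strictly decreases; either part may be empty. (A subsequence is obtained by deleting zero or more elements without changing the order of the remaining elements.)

One longest bitonic subsequence is 2, 6, 11, 19, 15, 12, 10 (positions 1,2,3,4,6,10,12): it rises to 19 then falls. Length 7 is optimal.

7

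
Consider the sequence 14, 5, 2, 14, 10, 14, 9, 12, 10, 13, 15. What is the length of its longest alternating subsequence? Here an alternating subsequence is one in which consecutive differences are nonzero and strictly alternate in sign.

Track the best alternating length ending on an up-step vs a down-step at each position: up/down = 1/1, 1/2, 1/2, 3/1, 3/4, 5/1, 3/6, 7/6, 7/8, 9/6, 9/1.
The maximum over both is 9; one such subsequence is 14, 5, 14, 10, 14, 9, 12, 10, 13.

9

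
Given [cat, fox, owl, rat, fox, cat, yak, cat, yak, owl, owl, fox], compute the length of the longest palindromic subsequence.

One longest palindromic subsequence is fox owl yak cat yak owl fox (positions 2,3,7,8,9,11,12); it reads the same forward and backward, and the interval DP gives dp[1][12] = 7.

7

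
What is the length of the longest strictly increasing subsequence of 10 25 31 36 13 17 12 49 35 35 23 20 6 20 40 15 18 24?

5

One longest increasing subsequence is 10, 25, 31, 36, 49 (positions 1,2,3,4,8), of length 5; no longer one exists.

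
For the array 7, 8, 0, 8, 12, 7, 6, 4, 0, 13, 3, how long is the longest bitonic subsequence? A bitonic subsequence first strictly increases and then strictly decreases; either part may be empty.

Let inc[i] be the LIS ending at i and dec[i] the longest strictly decreasing subsequence starting at i. inc = [1, 2, 1, 2, 3, 2, 2, 2, 1, 4, 2], dec = [4, 5, 1, 5, 5, 4, 3, 2, 1, 2, 1].
max_i inc[i]+dec[i]−1 = 7, with one witness 7, 8, 12, 7, 6, 4, 3.

7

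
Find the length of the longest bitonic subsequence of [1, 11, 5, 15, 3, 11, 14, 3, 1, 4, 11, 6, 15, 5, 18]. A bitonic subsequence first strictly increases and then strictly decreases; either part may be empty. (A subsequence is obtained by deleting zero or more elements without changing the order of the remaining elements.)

7

Let inc[i] be the LIS ending at i and dec[i] the longest strictly decreasing subsequence starting at i. inc = [1, 2, 2, 3, 2, 3, 4, 2, 1, 3, 4, 4, 5, 4, 6], dec = [1, 4, 3, 5, 2, 3, 4, 2, 1, 1, 3, 2, 2, 1, 1].
max_i inc[i]+dec[i]−1 = 7, with one witness 1, 11, 15, 14, 11, 6, 5.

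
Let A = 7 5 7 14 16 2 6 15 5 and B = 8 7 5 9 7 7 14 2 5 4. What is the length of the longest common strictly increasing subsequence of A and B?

3

A longest common strictly increasing subsequence is 5, 7, 14 (length 3); it appears in order in both A and B, and no longer such subsequence exists.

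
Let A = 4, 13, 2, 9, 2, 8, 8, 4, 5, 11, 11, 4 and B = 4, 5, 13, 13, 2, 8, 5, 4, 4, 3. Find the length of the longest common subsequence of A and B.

Backtracking the LCS table gives one alignment: 4 (A1,B1) → 13 (A2,B4) → 2 (A5,B5) → 8 (A6,B6) → 4 (A8,B8) → 4 (A12,B9).
So the longest common subsequence has length 6.

6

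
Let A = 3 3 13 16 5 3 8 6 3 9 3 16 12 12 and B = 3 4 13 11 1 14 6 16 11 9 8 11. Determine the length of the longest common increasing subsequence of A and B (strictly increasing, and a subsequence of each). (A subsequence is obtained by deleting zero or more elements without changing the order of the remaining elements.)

A longest common strictly increasing subsequence is 3, 13, 16 (length 3); it appears in order in both A and B, and no longer such subsequence exists.

3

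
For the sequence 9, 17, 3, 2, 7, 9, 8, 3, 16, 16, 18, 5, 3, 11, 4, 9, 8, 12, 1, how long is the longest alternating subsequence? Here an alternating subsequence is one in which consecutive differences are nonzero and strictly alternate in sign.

13

A longest alternating subsequence is 9, 17, 3, 9, 8, 16, 5, 11, 4, 9, 8, 12, 1 (positions 1,2,3,6,7,9,12,14,15,16,17,18,19); its 12 consecutive differences strictly alternate in sign, and length 13 is optimal.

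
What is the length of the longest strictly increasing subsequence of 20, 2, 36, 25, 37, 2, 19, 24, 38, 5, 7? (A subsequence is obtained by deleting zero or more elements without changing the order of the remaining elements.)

4

One longest increasing subsequence is 20, 36, 37, 38 (positions 1,3,5,9), of length 4; no longer one exists.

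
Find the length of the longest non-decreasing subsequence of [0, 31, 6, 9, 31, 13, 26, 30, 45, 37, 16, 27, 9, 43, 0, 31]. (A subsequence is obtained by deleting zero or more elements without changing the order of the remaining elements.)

8

One longest non-decreasing subsequence is 0, 6, 9, 13, 26, 30, 37, 43 (positions 1,3,4,6,7,8,10,14), of length 8; no longer one exists.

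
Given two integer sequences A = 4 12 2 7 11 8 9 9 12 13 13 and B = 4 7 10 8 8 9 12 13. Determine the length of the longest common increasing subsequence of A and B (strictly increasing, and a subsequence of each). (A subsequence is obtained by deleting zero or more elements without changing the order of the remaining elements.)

6

A longest common strictly increasing subsequence is 4, 7, 8, 9, 12, 13 (length 6); it appears in order in both A and B, and no longer such subsequence exists.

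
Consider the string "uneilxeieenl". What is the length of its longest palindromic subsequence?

7

One longest palindromic subsequence is neeieen (positions 2,3,7,8,9,10,11); it reads the same forward and backward, and the interval DP gives dp[1][12] = 7.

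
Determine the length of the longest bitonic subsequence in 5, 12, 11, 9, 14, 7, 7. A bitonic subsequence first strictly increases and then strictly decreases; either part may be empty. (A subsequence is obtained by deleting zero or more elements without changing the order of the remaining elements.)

5

One longest bitonic subsequence is 5, 12, 11, 9, 7 (positions 1,2,3,4,7): it rises to 12 then falls. Length 5 is optimal.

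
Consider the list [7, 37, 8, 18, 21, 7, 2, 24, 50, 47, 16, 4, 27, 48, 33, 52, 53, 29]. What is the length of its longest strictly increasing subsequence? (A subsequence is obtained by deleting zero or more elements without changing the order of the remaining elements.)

Let dp[i] be the longest increasing subsequence ending at position i. Then dp = [1, 2, 2, 3, 4, 1, 1, 5, 6, 6, 3, 2, 6, 7, 7, 8, 9, 7].
The maximum is 9; one witness is 7, 8, 18, 21, 24, 47, 48, 52, 53 at positions 1,3,4,5,8,10,14,16,17.

9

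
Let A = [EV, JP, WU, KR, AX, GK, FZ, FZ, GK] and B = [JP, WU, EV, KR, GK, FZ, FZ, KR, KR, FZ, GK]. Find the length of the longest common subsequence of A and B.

Backtracking the LCS table gives one alignment: JP (A2,B1) → WU (A3,B2) → KR (A4,B4) → GK (A6,B5) → FZ (A7,B7) → FZ (A8,B10) → GK (A9,B11).
So the longest common subsequence has length 7.

7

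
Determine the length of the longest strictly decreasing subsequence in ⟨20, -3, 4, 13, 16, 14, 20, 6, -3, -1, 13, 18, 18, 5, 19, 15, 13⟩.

5

Scanning left to right, the best length ending at each element is: 20→1, -3→2, 4→2, 13→2, 16→2, 14→3, 20→1, 6→4, -3→5, -1→5, 13→4, 18→2, 18→2, 5→5, 19→2, 15→3, 13→4.
So the longest decreasing subsequence has length 5, e.g. 20, 16, 14, 6, -3.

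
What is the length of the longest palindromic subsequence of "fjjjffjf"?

One longest palindromic subsequence is fjffjf (positions 1,2,5,6,7,8); it reads the same forward and backward, and the interval DP gives dp[1][8] = 6.

6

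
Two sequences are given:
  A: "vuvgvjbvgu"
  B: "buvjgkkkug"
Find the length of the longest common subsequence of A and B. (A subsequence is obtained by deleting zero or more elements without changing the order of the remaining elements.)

A longest common subsequence is uvjgu (length 5); the LCS DP confirms no longer common subsequence exists.

5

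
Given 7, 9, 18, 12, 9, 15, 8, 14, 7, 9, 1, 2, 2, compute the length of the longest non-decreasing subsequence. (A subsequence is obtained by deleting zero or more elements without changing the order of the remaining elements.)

One longest non-decreasing subsequence is 7, 9, 12, 15 (positions 1,2,4,6), of length 4; no longer one exists.

4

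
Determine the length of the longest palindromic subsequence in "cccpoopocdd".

Using dp[i][j] = 2 + dp[i+1][j−1] if the ends match, else max(dp[i+1][j], dp[i][j−1]):
dp[1][11] = 6. A witness is cpoopc at positions 3,4,5,6,7,9.

6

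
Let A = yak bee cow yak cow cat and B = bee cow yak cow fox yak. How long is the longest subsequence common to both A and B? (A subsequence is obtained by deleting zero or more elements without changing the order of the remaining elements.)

A longest common subsequence is bee, cow, yak, cow (length 4); the LCS DP confirms no longer common subsequence exists.

4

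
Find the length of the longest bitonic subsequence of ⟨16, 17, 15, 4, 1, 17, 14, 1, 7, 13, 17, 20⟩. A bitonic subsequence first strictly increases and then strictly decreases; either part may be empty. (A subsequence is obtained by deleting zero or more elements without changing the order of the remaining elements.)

One longest bitonic subsequence is 16, 17, 15, 14, 13 (positions 1,2,3,7,10): it rises to 17 then falls. Length 5 is optimal.

5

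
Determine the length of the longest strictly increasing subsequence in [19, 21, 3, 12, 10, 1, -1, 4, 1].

2

Scanning left to right, the best length ending at each element is: 19→1, 21→2, 3→1, 12→2, 10→2, 1→1, -1→1, 4→2, 1→2.
So the longest increasing subsequence has length 2, e.g. 19, 21.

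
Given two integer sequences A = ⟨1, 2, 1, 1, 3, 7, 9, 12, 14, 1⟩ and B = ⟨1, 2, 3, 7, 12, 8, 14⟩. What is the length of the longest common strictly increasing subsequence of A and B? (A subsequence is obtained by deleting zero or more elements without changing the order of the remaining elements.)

6

A longest common strictly increasing subsequence is 1, 2, 3, 7, 12, 14 (length 6); it appears in order in both A and B, and no longer such subsequence exists.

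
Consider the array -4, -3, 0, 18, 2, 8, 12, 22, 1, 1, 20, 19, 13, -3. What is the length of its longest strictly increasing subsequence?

7

One longest increasing subsequence is -4, -3, 0, 2, 8, 12, 22 (positions 1,2,3,5,6,7,8), of length 7; no longer one exists.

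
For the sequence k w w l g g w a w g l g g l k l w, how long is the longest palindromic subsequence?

Using dp[i][j] = 2 + dp[i+1][j−1] if the ends match, else max(dp[i+1][j], dp[i][j−1]):
dp[1][17] = 11. A witness is wlggwawgglw at positions 2,4,5,6,7,8,9,12,13,16,17.

11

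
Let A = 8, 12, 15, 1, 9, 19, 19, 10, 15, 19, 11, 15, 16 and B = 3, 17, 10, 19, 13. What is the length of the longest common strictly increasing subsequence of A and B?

For each value that appears in both, track the longest common increasing run ending there.
The best achievable length is 2; one witness is 10, 19 (A-positions 8,10, B-positions 3,4).

2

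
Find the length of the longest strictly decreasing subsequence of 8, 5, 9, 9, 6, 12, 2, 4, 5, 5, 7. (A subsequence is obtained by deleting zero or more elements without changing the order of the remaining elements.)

Let dp[i] be the longest decreasing subsequence ending at position i. Then dp = [1, 2, 1, 1, 2, 1, 3, 3, 3, 3, 2].
The maximum is 3; one witness is 8, 5, 2 at positions 1,2,7.

3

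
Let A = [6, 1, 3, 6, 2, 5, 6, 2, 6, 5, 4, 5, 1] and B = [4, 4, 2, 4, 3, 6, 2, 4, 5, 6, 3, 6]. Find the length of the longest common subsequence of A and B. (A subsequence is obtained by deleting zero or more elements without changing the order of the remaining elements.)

Backtracking the LCS table gives one alignment: 3 (A3,B5) → 6 (A4,B6) → 2 (A5,B7) → 5 (A6,B9) → 6 (A7,B10) → 6 (A9,B12).
So the longest common subsequence has length 6.

6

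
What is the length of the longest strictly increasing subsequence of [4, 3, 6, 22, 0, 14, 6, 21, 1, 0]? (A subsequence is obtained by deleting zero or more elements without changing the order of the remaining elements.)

Let dp[i] be the longest increasing subsequence ending at position i. Then dp = [1, 1, 2, 3, 1, 3, 2, 4, 2, 1].
The maximum is 4; one witness is 4, 6, 14, 21 at positions 1,3,6,8.

4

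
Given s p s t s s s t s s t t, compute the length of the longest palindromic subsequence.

One longest palindromic subsequence is sstssstss (positions 1,3,4,5,6,7,8,9,10); it reads the same forward and backward, and the interval DP gives dp[1][12] = 9.

9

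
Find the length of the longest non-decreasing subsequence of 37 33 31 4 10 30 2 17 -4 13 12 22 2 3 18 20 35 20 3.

6

One longest non-decreasing subsequence is 4, 10, 17, 18, 20, 35 (positions 4,5,8,15,16,17), of length 6; no longer one exists.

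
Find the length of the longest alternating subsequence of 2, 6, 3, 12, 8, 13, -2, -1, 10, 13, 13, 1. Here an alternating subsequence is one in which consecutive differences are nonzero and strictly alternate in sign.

9

Track the best alternating length ending on an up-step vs a down-step at each position: up/down = 1/1, 2/1, 2/3, 4/1, 4/5, 6/1, 1/7, 8/7, 8/7, 8/1, 8/1, 8/9.
The maximum over both is 9; one such subsequence is 2, 6, 3, 12, 8, 13, -2, 10, 1.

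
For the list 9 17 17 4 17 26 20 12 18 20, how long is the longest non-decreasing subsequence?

One longest non-decreasing subsequence is 9, 17, 17, 17, 20, 20 (positions 1,2,3,5,7,10), of length 6; no longer one exists.

6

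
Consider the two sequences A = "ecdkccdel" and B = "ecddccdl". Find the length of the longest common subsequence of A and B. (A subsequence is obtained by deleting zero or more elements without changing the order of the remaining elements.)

Backtracking the LCS table gives one alignment: e (A1,B1) → c (A2,B2) → d (A3,B4) → c (A5,B5) → c (A6,B6) → d (A7,B7) → l (A9,B8).
So the longest common subsequence has length 7.

7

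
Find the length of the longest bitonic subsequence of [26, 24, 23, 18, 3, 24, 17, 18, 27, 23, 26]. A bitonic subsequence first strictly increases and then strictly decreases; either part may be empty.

One longest bitonic subsequence is 26, 24, 23, 18, 17 (positions 1,2,3,4,7): it rises to 26 then falls. Length 5 is optimal.

5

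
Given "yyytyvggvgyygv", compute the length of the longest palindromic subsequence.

8

One longest palindromic subsequence is yyvggvyy (positions 3,5,6,7,8,9,11,12); it reads the same forward and backward, and the interval DP gives dp[1][14] = 8.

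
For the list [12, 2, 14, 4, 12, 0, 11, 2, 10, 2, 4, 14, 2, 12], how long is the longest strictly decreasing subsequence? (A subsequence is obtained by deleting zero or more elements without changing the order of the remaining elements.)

One longest decreasing subsequence is 14, 12, 11, 10, 4, 2 (positions 3,5,7,9,11,13), of length 6; no longer one exists.

6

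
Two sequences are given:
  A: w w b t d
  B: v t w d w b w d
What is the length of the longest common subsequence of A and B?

4

A longest common subsequence is wwbd (length 4); the LCS DP confirms no longer common subsequence exists.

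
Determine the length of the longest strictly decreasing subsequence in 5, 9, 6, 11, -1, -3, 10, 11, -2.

4

Let dp[i] be the longest decreasing subsequence ending at position i. Then dp = [1, 1, 2, 1, 3, 4, 2, 1, 4].
The maximum is 4; one witness is 9, 6, -1, -3 at positions 2,3,5,6.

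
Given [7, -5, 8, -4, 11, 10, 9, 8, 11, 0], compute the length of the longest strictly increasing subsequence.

4

Scanning left to right, the best length ending at each element is: 7→1, -5→1, 8→2, -4→2, 11→3, 10→3, 9→3, 8→3, 11→4, 0→3.
So the longest increasing subsequence has length 4, e.g. 7, 8, 10, 11.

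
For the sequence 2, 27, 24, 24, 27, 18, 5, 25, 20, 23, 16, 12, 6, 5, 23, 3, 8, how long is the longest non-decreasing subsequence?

5

One longest non-decreasing subsequence is 2, 18, 20, 23, 23 (positions 1,6,9,10,15), of length 5; no longer one exists.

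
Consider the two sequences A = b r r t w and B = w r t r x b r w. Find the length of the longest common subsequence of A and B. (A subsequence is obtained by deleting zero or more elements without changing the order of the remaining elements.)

3

Backtracking the LCS table gives one alignment: b (A1,B6) → r (A3,B7) → w (A5,B8).
So the longest common subsequence has length 3.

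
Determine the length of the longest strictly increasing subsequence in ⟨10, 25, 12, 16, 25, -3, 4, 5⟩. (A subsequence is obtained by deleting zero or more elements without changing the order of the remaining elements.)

4

One longest increasing subsequence is 10, 12, 16, 25 (positions 1,3,4,5), of length 4; no longer one exists.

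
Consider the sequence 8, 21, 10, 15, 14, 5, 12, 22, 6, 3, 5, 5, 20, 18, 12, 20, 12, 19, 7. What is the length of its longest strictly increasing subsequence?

Scanning left to right, the best length ending at each element is: 8→1, 21→2, 10→2, 15→3, 14→3, 5→1, 12→3, 22→4, 6→2, 3→1, 5→2, 5→2, 20→4, 18→4, 12→3, 20→5, 12→3, 19→5, 7→3.
So the longest increasing subsequence has length 5, e.g. 8, 10, 15, 18, 20.

5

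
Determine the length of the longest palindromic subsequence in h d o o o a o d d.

6

Using dp[i][j] = 2 + dp[i+1][j−1] if the ends match, else max(dp[i+1][j], dp[i][j−1]):
dp[1][9] = 6. A witness is dooood at positions 2,3,4,5,7,9.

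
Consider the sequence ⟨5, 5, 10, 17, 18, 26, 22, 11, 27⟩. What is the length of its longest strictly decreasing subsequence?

3

One longest decreasing subsequence is 26, 22, 11 (positions 6,7,8), of length 3; no longer one exists.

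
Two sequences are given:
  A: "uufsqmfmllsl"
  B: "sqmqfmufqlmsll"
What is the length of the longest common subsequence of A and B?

Backtracking the LCS table gives one alignment: s (A4,B1) → q (A5,B2) → m (A6,B3) → f (A7,B5) → m (A8,B6) → l (A9,B10) → l (A10,B13) → l (A12,B14).
So the longest common subsequence has length 8.

8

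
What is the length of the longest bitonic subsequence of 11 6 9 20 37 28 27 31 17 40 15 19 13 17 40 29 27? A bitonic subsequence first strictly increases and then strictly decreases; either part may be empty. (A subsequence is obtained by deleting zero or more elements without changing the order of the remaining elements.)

One longest bitonic subsequence is 6, 9, 20, 37, 28, 27, 17, 15, 13 (positions 2,3,4,5,6,7,9,11,13): it rises to 37 then falls. Length 9 is optimal.

9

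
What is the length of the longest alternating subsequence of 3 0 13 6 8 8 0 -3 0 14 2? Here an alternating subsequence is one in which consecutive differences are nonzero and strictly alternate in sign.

Track the best alternating length ending on an up-step vs a down-step at each position: up/down = 1/1, 1/2, 3/1, 3/4, 5/4, 5/4, 1/6, 1/6, 7/6, 7/1, 7/8.
The maximum over both is 8; one such subsequence is 3, 0, 13, 6, 8, 0, 14, 2.

8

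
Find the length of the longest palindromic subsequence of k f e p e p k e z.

5

Using dp[i][j] = 2 + dp[i+1][j−1] if the ends match, else max(dp[i+1][j], dp[i][j−1]):
dp[1][9] = 5. A witness is epepe at positions 3,4,5,6,8.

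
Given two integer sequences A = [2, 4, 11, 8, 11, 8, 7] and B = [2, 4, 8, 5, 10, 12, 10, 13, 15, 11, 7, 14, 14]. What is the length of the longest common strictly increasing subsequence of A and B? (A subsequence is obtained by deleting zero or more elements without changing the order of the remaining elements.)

4

For each value that appears in both, track the longest common increasing run ending there.
The best achievable length is 4; one witness is 2, 4, 8, 11 (A-positions 1,2,4,5, B-positions 1,2,3,10).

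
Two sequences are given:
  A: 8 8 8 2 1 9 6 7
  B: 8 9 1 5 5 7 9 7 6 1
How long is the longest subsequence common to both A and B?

A longest common subsequence is 8, 1, 9, 6 (length 4); the LCS DP confirms no longer common subsequence exists.

4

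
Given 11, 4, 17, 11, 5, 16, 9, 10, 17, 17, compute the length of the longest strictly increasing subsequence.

5

Let dp[i] be the longest increasing subsequence ending at position i. Then dp = [1, 1, 2, 2, 2, 3, 3, 4, 5, 5].
The maximum is 5; one witness is 4, 5, 9, 10, 17 at positions 2,5,7,8,9.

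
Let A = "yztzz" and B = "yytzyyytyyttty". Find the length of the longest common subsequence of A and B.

3

Backtracking the LCS table gives one alignment: y (A1,B2) → z (A2,B4) → t (A3,B13).
So the longest common subsequence has length 3.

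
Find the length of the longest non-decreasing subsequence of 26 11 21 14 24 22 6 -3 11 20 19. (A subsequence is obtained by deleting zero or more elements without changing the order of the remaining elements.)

Let dp[i] be the longest non-decreasing subsequence ending at position i. Then dp = [1, 1, 2, 2, 3, 3, 1, 1, 2, 3, 3].
The maximum is 3; one witness is 11, 21, 24 at positions 2,3,5.

3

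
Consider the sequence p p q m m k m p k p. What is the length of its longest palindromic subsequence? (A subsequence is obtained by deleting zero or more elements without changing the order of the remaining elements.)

One longest palindromic subsequence is ppmkmpp (positions 1,2,4,6,7,8,10); it reads the same forward and backward, and the interval DP gives dp[1][10] = 7.

7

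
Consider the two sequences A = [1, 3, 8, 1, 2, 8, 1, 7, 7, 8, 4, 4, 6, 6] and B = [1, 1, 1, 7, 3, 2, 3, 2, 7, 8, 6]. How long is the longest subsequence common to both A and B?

Backtracking the LCS table gives one alignment: 1 (A1,B1) → 1 (A4,B2) → 1 (A7,B3) → 7 (A8,B4) → 7 (A9,B9) → 8 (A10,B10) → 6 (A14,B11).
So the longest common subsequence has length 7.

7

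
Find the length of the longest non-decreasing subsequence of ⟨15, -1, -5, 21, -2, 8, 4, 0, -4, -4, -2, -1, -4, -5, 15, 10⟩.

One longest non-decreasing subsequence is -5, -4, -4, -2, -1, 15 (positions 3,9,10,11,12,15), of length 6; no longer one exists.

6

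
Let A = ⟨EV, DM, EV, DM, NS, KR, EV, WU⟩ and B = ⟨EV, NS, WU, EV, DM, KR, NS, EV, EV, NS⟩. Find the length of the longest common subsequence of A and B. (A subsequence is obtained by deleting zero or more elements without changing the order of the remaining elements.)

5

Backtracking the LCS table gives one alignment: EV (A1,B1) → EV (A3,B4) → DM (A4,B5) → NS (A5,B7) → EV (A7,B9).
So the longest common subsequence has length 5.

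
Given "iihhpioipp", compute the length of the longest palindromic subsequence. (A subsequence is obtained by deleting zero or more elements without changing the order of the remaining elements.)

6

One longest palindromic subsequence is iihhii (positions 1,2,3,4,6,8); it reads the same forward and backward, and the interval DP gives dp[1][10] = 6.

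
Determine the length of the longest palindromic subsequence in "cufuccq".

5

One longest palindromic subsequence is cufuc (positions 1,2,3,4,6); it reads the same forward and backward, and the interval DP gives dp[1][7] = 5.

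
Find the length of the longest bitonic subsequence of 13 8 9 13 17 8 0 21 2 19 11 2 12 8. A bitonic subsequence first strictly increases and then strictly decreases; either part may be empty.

8

Let inc[i] be the LIS ending at i and dec[i] the longest strictly decreasing subsequence starting at i. inc = [1, 1, 2, 3, 4, 1, 1, 5, 2, 5, 3, 2, 4, 3], dec = [4, 2, 3, 3, 3, 2, 1, 4, 1, 3, 2, 1, 2, 1].
max_i inc[i]+dec[i]−1 = 8, with one witness 8, 9, 13, 17, 21, 19, 12, 8.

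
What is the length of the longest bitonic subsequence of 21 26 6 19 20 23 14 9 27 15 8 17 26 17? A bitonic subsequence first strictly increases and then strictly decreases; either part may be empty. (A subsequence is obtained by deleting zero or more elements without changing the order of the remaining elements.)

7

Let inc[i] be the LIS ending at i and dec[i] the longest strictly decreasing subsequence starting at i. inc = [1, 2, 1, 2, 3, 4, 2, 2, 5, 3, 2, 4, 5, 4], dec = [5, 5, 1, 4, 4, 4, 3, 2, 3, 2, 1, 1, 2, 1].
max_i inc[i]+dec[i]−1 = 7, with one witness 6, 19, 20, 23, 14, 9, 8.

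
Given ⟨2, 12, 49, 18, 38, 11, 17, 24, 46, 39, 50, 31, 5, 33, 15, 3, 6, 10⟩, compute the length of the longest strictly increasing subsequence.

6

One longest increasing subsequence is 2, 12, 18, 38, 46, 50 (positions 1,2,4,5,9,11), of length 6; no longer one exists.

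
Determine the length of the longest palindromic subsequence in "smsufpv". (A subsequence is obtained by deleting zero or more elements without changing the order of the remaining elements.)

3

One longest palindromic subsequence is sms (positions 1,2,3); it reads the same forward and backward, and the interval DP gives dp[1][7] = 3.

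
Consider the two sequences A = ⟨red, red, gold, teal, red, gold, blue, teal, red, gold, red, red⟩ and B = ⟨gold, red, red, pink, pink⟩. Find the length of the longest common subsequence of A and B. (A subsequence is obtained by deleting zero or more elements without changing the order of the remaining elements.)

3

Backtracking the LCS table gives one alignment: gold (A3,B1) → red (A5,B2) → red (A9,B3).
So the longest common subsequence has length 3.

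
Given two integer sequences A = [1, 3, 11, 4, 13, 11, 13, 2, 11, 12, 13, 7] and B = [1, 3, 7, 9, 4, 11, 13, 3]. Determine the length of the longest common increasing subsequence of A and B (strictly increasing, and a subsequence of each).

5

For each value that appears in both, track the longest common increasing run ending there.
The best achievable length is 5; one witness is 1, 3, 4, 11, 13 (A-positions 1,2,4,6,7, B-positions 1,2,5,6,7).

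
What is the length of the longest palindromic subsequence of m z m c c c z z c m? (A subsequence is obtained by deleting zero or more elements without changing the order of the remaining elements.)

7

Using dp[i][j] = 2 + dp[i+1][j−1] if the ends match, else max(dp[i+1][j], dp[i][j−1]):
dp[1][10] = 7. A witness is mzccczm at positions 1,2,4,5,6,8,10.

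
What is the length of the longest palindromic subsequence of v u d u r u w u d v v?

One longest palindromic subsequence is vduwudv (positions 1,3,4,7,8,9,11); it reads the same forward and backward, and the interval DP gives dp[1][11] = 7.

7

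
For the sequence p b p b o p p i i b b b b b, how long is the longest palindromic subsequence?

7

One longest palindromic subsequence is bbbbbbb (positions 2,4,10,11,12,13,14); it reads the same forward and backward, and the interval DP gives dp[1][14] = 7.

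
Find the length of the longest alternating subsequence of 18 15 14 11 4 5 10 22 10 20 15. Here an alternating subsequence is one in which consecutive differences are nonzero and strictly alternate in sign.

6

A longest alternating subsequence is 18, 15, 22, 10, 20, 15 (positions 1,2,8,9,10,11); its 5 consecutive differences strictly alternate in sign, and length 6 is optimal.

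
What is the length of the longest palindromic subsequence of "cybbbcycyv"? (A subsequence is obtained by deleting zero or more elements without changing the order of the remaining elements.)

One longest palindromic subsequence is cybbbyc (positions 1,2,3,4,5,7,8); it reads the same forward and backward, and the interval DP gives dp[1][10] = 7.

7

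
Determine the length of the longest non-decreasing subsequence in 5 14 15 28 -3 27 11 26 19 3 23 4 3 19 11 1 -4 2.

5

Let dp[i] be the longest non-decreasing subsequence ending at position i. Then dp = [1, 2, 3, 4, 1, 4, 2, 4, 4, 2, 5, 3, 3, 5, 4, 2, 1, 3].
The maximum is 5; one witness is 5, 14, 15, 19, 23 at positions 1,2,3,9,11.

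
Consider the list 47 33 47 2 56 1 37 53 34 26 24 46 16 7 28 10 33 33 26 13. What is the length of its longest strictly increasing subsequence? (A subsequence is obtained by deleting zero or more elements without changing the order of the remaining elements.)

Let dp[i] be the longest increasing subsequence ending at position i. Then dp = [1, 1, 2, 1, 3, 1, 2, 3, 2, 2, 2, 3, 2, 2, 3, 3, 4, 4, 4, 4].
The maximum is 4; one witness is 2, 26, 28, 33 at positions 4,10,15,17.

4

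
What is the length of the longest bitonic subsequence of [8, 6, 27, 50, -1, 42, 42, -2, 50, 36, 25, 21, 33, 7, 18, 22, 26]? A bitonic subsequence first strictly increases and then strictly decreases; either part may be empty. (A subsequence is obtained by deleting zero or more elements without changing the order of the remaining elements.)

8

One longest bitonic subsequence is 8, 27, 50, 42, 36, 25, 21, 18 (positions 1,3,4,7,10,11,12,15): it rises to 50 then falls. Length 8 is optimal.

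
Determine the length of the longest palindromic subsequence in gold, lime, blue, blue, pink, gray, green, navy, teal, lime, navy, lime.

Using dp[i][j] = 2 + dp[i+1][j−1] if the ends match, else max(dp[i+1][j], dp[i][j−1]):
dp[1][12] = 5. A witness is lime navy lime navy lime at positions 2,8,10,11,12.

5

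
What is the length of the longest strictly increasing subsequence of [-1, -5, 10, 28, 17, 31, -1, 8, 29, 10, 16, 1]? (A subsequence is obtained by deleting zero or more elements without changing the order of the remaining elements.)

Let dp[i] be the longest increasing subsequence ending at position i. Then dp = [1, 1, 2, 3, 3, 4, 2, 3, 4, 4, 5, 3].
The maximum is 5; one witness is -5, -1, 8, 10, 16 at positions 2,7,8,10,11.

5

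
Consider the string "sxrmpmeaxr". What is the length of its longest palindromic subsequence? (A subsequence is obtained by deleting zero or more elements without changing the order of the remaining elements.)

5

Using dp[i][j] = 2 + dp[i+1][j−1] if the ends match, else max(dp[i+1][j], dp[i][j−1]):
dp[1][10] = 5. A witness is rmpmr at positions 3,4,5,6,10.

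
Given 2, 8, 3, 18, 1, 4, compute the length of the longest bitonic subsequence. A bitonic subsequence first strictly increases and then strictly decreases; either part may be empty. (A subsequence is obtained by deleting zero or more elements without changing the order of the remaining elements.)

4

Let inc[i] be the LIS ending at i and dec[i] the longest strictly decreasing subsequence starting at i. inc = [1, 2, 2, 3, 1, 3], dec = [2, 3, 2, 2, 1, 1].
max_i inc[i]+dec[i]−1 = 4, with one witness 2, 8, 3, 1.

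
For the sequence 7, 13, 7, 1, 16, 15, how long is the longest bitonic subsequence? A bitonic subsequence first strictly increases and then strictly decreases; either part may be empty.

Let inc[i] be the LIS ending at i and dec[i] the longest strictly decreasing subsequence starting at i. inc = [1, 2, 1, 1, 3, 3], dec = [2, 3, 2, 1, 2, 1].
max_i inc[i]+dec[i]−1 = 4, with one witness 7, 13, 7, 1.

4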